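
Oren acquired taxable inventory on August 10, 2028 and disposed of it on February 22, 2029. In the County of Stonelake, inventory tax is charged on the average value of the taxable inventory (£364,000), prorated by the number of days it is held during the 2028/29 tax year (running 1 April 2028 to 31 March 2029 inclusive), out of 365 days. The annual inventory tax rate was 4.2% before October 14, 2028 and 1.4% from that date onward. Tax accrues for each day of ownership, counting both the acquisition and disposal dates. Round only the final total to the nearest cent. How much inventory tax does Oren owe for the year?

August 10 – October 13, 2028: 65 days at 4.2% → £364,000 × 4.2% × 65/365 = £2,722.5205
October 14, 2028 – February 22, 2029: 132 days at 1.4% → £364,000 × 1.4% × 132/365 = £1,842.9370
Total = £4,565.4575

£4,565.46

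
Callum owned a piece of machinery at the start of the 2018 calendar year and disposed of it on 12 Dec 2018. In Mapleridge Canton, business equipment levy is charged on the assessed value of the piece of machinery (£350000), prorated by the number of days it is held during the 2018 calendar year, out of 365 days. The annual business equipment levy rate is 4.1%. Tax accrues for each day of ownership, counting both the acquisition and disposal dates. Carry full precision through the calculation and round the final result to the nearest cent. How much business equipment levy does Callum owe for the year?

Days held (1 Jan – 12 Dec 2018): 346 out of 365
Tax = £350000 × 4.1% × 346/365 = £13603.0137

£13603.01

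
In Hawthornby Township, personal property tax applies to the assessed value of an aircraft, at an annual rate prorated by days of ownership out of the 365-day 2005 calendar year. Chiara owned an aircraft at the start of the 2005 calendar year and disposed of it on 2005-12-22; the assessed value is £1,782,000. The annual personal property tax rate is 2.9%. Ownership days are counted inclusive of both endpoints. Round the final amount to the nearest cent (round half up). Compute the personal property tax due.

Days held (2005-01-01 to 2005-12-22): 356 out of 365
Tax = £1,782,000 × 2.9% × 356/365 = £50,403.7479

£50,403.75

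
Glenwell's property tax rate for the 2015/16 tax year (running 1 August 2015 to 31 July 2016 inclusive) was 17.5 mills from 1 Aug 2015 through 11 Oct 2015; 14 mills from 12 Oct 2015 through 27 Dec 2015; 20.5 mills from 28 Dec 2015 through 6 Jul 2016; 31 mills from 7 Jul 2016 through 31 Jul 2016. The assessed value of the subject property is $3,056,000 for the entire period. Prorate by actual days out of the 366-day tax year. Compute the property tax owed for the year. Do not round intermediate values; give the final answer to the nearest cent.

$58,857.22

1 Aug – 11 Oct 2015: 72 days at 17.5 mills → $3,056,000 × 1.75% × 72/366 = $10,520.6557
12 Oct – 27 Dec 2015: 77 days at 14 mills → $3,056,000 × 1.4% × 77/366 = $9,001.0055
28 Dec 2015 – 6 Jul 2016: 192 days at 20.5 mills → $3,056,000 × 2.05% × 192/366 = $32,864.5246
7 Jul – 31 Jul 2016: 25 days at 31 mills → $3,056,000 × 3.1% × 25/366 = $6,471.0383
Total = $58,857.2240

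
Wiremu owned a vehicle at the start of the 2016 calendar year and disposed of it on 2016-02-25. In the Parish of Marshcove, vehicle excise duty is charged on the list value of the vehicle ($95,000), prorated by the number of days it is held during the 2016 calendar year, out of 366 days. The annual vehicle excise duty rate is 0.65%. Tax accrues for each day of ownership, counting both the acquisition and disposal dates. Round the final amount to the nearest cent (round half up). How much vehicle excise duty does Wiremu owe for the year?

Days held (2016-01-01 to 2016-02-25): 56 out of 366
Tax = $95,000 × 0.65% × 56/366 = $94.4809

$94.48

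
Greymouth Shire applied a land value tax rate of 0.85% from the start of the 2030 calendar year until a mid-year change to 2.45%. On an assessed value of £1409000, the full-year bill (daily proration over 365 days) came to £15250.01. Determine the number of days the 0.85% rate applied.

312 days

Let d = days at the first rate; then 365 − d days at the second rate.
£1409000 × [0.85%·d + 2.45%·(365−d)] / 365 = £15250.01
Solving gives d = 312, so the new rate took effect on November 9, 2030.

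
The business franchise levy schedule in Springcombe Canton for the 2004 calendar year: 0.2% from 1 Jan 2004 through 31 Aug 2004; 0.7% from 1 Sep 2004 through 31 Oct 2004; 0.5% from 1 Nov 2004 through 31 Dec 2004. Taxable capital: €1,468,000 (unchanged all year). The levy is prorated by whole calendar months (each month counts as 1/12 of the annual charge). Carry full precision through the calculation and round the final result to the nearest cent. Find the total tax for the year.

€4,893.33

1 Jan – 31 Aug 2004: 8 months at 0.2% → €1,468,000 × 0.2% × 8/12 = €1,957.3333
1 Sep – 31 Oct 2004: 2 months at 0.7% → €1,468,000 × 0.7% × 2/12 = €1,712.6667
1 Nov – 31 Dec 2004: 2 months at 0.5% → €1,468,000 × 0.5% × 2/12 = €1,223.3333
Total = €4,893.3333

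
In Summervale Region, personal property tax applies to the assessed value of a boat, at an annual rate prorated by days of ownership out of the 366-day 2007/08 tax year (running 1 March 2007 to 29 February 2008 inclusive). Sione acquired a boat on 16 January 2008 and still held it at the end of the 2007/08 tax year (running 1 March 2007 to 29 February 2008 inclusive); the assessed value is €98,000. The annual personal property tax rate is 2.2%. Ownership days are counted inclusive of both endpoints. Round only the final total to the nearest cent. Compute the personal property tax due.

Days held (16 January – 29 February 2008): 45 out of 366
Tax = €98,000 × 2.2% × 45/366 = €265.0820

€265.08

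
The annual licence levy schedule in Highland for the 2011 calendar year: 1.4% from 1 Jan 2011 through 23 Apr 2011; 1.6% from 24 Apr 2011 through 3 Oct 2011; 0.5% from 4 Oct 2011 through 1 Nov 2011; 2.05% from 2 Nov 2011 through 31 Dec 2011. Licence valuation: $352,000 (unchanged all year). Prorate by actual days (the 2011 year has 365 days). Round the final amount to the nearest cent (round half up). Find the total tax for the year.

1 Jan – 23 Apr 2011: 113 days at 1.4% → $352,000 × 1.4% × 113/365 = $1,525.6548
24 Apr – 3 Oct 2011: 163 days at 1.6% → $352,000 × 1.6% × 163/365 = $2,515.1123
4 Oct – 1 Nov 2011: 29 days at 0.5% → $352,000 × 0.5% × 29/365 = $139.8356
2 Nov – 31 Dec 2011: 60 days at 2.05% → $352,000 × 2.05% × 60/365 = $1,186.1918
Total = $5,366.7945

$5,366.79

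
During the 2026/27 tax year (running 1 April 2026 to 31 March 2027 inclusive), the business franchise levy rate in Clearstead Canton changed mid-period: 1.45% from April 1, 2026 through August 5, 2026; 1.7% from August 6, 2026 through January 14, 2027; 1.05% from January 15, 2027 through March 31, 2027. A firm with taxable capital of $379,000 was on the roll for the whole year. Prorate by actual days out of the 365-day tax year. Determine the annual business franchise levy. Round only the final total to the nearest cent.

April 1 – August 5, 2026: 127 days at 1.45% → $379,000 × 1.45% × 127/365 = $1,912.1329
August 6, 2026 – January 14, 2027: 162 days at 1.7% → $379,000 × 1.7% × 162/365 = $2,859.6329
January 15 – March 31, 2027: 76 days at 1.05% → $379,000 × 1.05% × 76/365 = $828.6082
Total = $5,600.3740

$5,600.37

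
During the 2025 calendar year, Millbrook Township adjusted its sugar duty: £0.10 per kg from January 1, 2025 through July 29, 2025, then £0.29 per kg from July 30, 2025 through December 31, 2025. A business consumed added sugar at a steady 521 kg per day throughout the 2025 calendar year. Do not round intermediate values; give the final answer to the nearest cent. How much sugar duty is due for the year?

£34,359.95

January 1 – July 29, 2025: 210 days × 521 kg/day = 109,410 kg at £0.10/kg → £10,941.00
July 30 – December 31, 2025: 155 days × 521 kg/day = 80,755 kg at £0.29/kg → £23,418.95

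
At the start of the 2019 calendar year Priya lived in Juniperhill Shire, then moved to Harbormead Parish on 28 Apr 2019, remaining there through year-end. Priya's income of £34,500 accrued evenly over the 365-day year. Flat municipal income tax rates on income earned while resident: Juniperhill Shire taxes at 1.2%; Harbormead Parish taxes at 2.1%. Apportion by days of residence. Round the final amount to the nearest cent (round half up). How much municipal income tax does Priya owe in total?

£624.97

Juniperhill Shire, 1 Jan – 27 Apr 2019: 117 days → £34,500 × 1.2% × 117/365 = £132.7068
Harbormead Parish, 28 Apr – 31 Dec 2019: 248 days → £34,500 × 2.1% × 248/365 = £492.2630
Total = £624.9699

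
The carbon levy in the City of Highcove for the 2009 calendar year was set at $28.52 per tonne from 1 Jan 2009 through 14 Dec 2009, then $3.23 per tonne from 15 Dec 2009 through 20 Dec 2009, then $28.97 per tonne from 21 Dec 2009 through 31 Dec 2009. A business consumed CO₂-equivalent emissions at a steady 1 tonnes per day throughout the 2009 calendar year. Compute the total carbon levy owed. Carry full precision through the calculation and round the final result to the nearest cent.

$10263.01

1 Jan – 14 Dec 2009: 348 days × 1 tonnes/day = 348 tonnes at $28.52/tonne → $9924.96
15 Dec – 20 Dec 2009: 6 days × 1 tonnes/day = 6 tonnes at $3.23/tonne → $19.38
21 Dec – 31 Dec 2009: 11 days × 1 tonnes/day = 11 tonnes at $28.97/tonne → $318.67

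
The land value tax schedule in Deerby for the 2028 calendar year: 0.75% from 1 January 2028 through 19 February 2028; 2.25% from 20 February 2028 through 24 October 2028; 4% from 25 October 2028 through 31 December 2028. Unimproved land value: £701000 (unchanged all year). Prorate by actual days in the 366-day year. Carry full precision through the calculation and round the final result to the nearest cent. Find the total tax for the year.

1 January – 19 February 2028: 50 days at 0.75% → £701000 × 0.75% × 50/366 = £718.2377
20 February – 24 October 2028: 248 days at 2.25% → £701000 × 2.25% × 248/366 = £10687.3770
25 October – 31 December 2028: 68 days at 4% → £701000 × 4% × 68/366 = £5209.6175
Total = £16615.2322

£16615.23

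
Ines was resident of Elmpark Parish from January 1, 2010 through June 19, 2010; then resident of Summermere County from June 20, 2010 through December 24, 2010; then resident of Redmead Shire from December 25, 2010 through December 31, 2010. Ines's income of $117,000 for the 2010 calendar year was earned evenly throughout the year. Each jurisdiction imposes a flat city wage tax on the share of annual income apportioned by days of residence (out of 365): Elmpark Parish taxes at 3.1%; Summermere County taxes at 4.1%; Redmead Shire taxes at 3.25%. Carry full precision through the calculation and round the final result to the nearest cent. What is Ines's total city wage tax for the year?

$4,233.00

Elmpark Parish, January 1 – June 19, 2010: 170 days → $117,000 × 3.1% × 170/365 = $1,689.2877
Summermere County, June 20 – December 24, 2010: 188 days → $117,000 × 4.1% × 188/365 = $2,470.7836
Redmead Shire, December 25 – December 31, 2010: 7 days → $117,000 × 3.25% × 7/365 = $72.9247
Total = $4,232.9959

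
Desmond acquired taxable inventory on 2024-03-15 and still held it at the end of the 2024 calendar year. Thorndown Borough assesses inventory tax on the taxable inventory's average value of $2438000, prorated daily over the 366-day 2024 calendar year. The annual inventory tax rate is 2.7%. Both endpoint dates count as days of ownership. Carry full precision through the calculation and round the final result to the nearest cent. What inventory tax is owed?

Days held (2024-03-15 to 2024-12-31): 292 out of 366
Tax = $2438000 × 2.7% × 292/366 = $52516.9180

$52516.92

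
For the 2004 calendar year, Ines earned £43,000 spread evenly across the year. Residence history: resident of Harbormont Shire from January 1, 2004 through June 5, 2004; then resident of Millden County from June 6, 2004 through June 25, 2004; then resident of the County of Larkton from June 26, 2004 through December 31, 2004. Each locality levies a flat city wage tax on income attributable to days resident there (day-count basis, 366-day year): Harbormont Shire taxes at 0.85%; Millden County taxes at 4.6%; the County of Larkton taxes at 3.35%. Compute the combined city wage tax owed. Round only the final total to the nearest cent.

Harbormont Shire, January 1 – June 5, 2004: 157 days → £43,000 × 0.85% × 157/366 = £156.7855
Millden County, June 6 – June 25, 2004: 20 days → £43,000 × 4.6% × 20/366 = £108.0874
The County of Larkton, June 26 – December 31, 2004: 189 days → £43,000 × 3.35% × 189/366 = £743.8648
Total = £1,008.7377

£1,008.74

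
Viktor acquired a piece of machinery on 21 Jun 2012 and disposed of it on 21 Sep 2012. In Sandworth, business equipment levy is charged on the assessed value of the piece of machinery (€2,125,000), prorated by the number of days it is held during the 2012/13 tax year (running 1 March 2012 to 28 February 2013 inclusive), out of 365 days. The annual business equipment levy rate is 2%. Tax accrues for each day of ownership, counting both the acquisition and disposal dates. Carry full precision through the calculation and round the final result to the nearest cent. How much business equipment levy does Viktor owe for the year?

Days held (21 Jun – 21 Sep 2012): 93 out of 365
Tax = €2,125,000 × 2% × 93/365 = €10,828.7671

€10,828.77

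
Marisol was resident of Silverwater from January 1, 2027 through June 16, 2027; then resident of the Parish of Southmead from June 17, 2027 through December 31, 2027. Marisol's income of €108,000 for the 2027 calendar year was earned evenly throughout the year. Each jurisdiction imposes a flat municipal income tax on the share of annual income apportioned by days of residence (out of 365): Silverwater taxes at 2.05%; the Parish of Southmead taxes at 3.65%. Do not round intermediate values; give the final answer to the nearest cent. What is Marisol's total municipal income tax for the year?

Silverwater, January 1 – June 16, 2027: 167 days → €108,000 × 2.05% × 167/365 = €1,012.9808
The Parish of Southmead, June 17 – December 31, 2027: 198 days → €108,000 × 3.65% × 198/365 = €2,138.4000
Total = €3,151.3808

€3,151.38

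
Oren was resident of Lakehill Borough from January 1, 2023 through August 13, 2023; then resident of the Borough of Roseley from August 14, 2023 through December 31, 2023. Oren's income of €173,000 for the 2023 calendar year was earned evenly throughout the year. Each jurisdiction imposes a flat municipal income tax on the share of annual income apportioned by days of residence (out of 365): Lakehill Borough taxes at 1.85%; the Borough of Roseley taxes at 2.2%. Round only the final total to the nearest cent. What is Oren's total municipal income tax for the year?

€3,432.75

Lakehill Borough, January 1 – August 13, 2023: 225 days → €173,000 × 1.85% × 225/365 = €1,972.9110
The Borough of Roseley, August 14 – December 31, 2023: 140 days → €173,000 × 2.2% × 140/365 = €1,459.8356
Total = €3,432.7466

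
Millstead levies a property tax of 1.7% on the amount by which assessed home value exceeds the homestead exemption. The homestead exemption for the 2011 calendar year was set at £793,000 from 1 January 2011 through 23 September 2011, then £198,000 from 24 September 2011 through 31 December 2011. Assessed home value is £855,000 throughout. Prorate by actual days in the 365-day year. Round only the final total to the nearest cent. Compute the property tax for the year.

1 January – 23 September 2011: 266 days, exemption £793,000 → (£855,000 − £793,000) × 1.7% × 266/365 = £768.1205
24 September – 31 December 2011: 99 days, exemption £198,000 → (£855,000 − £198,000) × 1.7% × 99/365 = £3,029.4000
Total = £3,797.5205

£3,797.52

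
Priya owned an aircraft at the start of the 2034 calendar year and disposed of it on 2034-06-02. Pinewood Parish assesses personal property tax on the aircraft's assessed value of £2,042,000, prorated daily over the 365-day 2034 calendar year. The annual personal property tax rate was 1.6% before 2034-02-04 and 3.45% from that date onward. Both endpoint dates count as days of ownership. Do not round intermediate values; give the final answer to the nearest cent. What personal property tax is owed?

2034-01-01 to 2034-02-03: 34 days at 1.6% → £2,042,000 × 1.6% × 34/365 = £3,043.4192
2034-02-04 to 2034-06-02: 119 days at 3.45% → £2,042,000 × 3.45% × 119/365 = £22,968.3041
Total = £26,011.7233

£26,011.72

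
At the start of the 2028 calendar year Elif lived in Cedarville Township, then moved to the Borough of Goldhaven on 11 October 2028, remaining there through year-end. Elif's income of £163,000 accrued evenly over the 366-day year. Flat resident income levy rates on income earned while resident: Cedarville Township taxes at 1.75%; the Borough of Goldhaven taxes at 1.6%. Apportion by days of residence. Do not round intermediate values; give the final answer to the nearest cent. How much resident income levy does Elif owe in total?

Cedarville Township, 1 January – 10 October 2028: 284 days → £163,000 × 1.75% × 284/366 = £2,213.4153
The Borough of Goldhaven, 11 October – 31 December 2028: 82 days → £163,000 × 1.6% × 82/366 = £584.3060
Total = £2,797.7213

£2,797.72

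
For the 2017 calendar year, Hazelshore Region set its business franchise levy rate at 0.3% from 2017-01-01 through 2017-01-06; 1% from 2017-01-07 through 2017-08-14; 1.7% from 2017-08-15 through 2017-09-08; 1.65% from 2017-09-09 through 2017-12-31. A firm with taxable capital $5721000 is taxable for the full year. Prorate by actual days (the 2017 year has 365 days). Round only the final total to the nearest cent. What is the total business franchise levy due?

$70909.05

2017-01-01 to 2017-01-06: 6 days at 0.3% → $5721000 × 0.3% × 6/365 = $282.1315
2017-01-07 to 2017-08-14: 220 days at 1% → $5721000 × 1% × 220/365 = $34482.7397
2017-08-15 to 2017-09-08: 25 days at 1.7% → $5721000 × 1.7% × 25/365 = $6661.4384
2017-09-09 to 2017-12-31: 114 days at 1.65% → $5721000 × 1.65% × 114/365 = $29482.7425
Total = $70909.0521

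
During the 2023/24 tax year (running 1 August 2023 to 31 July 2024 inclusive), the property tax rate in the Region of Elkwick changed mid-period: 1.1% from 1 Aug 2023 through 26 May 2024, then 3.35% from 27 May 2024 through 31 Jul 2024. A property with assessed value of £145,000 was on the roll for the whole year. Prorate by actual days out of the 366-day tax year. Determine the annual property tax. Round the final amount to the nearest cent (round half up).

1 Aug 2023 – 26 May 2024: 300 days at 1.1% → £145,000 × 1.1% × 300/366 = £1,307.3770
27 May – 31 Jul 2024: 66 days at 3.35% → £145,000 × 3.35% × 66/366 = £875.9426
Total = £2,183.3197

£2,183.32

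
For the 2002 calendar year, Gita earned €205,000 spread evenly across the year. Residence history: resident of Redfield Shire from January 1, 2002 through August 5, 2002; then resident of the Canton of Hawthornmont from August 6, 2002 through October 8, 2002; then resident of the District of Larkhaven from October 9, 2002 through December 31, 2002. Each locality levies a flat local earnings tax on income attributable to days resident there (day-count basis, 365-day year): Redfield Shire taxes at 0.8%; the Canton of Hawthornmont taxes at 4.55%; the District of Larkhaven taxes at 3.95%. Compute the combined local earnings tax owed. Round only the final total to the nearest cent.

Redfield Shire, January 1 – August 5, 2002: 217 days → €205,000 × 0.8% × 217/365 = €975.0137
The Canton of Hawthornmont, August 6 – October 8, 2002: 64 days → €205,000 × 4.55% × 64/365 = €1,635.5068
The District of Larkhaven, October 9 – December 31, 2002: 84 days → €205,000 × 3.95% × 84/365 = €1,863.5342
Total = €4,474.0548

€4,474.05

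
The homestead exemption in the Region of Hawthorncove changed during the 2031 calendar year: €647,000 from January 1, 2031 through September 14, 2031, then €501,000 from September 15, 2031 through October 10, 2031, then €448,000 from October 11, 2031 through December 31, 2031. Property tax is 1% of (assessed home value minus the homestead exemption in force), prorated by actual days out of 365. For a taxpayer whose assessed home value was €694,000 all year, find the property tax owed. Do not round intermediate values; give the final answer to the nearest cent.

January 1 – September 14, 2031: 257 days, exemption €647,000 → (€694,000 − €647,000) × 1% × 257/365 = €330.9315
September 15 – October 10, 2031: 26 days, exemption €501,000 → (€694,000 − €501,000) × 1% × 26/365 = €137.4795
October 11 – December 31, 2031: 82 days, exemption €448,000 → (€694,000 − €448,000) × 1% × 82/365 = €552.6575
Total = €1,021.0685

€1,021.07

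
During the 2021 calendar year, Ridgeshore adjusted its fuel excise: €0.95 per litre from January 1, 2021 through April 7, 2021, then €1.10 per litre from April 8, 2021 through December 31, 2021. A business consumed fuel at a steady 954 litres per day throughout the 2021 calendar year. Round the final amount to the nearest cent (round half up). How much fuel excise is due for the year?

January 1 – April 7, 2021: 97 days × 954 litres/day = 92,538 litres at €0.95/litre → €87911.10
April 8 – December 31, 2021: 268 days × 954 litres/day = 255,672 litres at €1.10/litre → €281239.20

€369150.30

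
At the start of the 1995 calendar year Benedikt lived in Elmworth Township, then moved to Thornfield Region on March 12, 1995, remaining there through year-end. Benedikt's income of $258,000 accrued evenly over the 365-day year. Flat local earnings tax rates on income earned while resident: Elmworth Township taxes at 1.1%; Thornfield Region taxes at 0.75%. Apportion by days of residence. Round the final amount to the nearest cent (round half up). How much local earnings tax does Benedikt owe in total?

$2,108.18

Elmworth Township, January 1 – March 11, 1995: 70 days → $258,000 × 1.1% × 70/365 = $544.2740
Thornfield Region, March 12 – December 31, 1995: 295 days → $258,000 × 0.75% × 295/365 = $1,563.9041
Total = $2,108.1781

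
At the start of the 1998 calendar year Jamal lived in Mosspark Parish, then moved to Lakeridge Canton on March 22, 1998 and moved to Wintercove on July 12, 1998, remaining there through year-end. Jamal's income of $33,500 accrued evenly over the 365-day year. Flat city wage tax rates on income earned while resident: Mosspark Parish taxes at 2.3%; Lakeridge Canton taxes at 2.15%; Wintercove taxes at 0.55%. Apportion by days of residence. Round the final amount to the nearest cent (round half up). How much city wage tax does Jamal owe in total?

$477.21

Mosspark Parish, January 1 – March 21, 1998: 80 days → $33,500 × 2.3% × 80/365 = $168.8767
Lakeridge Canton, March 22 – July 11, 1998: 112 days → $33,500 × 2.15% × 112/365 = $221.0082
Wintercove, July 12 – December 31, 1998: 173 days → $33,500 × 0.55% × 173/365 = $87.3295
Total = $477.2144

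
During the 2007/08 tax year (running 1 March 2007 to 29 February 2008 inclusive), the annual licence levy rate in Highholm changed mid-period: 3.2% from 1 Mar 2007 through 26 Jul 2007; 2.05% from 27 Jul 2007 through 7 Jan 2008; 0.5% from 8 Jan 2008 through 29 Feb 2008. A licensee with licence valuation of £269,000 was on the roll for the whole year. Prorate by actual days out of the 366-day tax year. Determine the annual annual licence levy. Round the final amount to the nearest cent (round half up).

1 Mar – 26 Jul 2007: 148 days at 3.2% → £269,000 × 3.2% × 148/366 = £3,480.8306
27 Jul 2007 – 7 Jan 2008: 165 days at 2.05% → £269,000 × 2.05% × 165/366 = £2,486.0451
8 Jan – 29 Feb 2008: 53 days at 0.5% → £269,000 × 0.5% × 53/366 = £194.7678
Total = £6,161.6434

£6,161.64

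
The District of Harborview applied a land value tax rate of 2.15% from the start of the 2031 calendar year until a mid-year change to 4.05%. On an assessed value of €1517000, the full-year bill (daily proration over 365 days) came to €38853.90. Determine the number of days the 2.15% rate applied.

Let d = days at the first rate; then 365 − d days at the second rate.
€1517000 × [2.15%·d + 4.05%·(365−d)] / 365 = €38853.90
Solving gives d = 286, so the new rate took effect on 14 Oct 2031.

286 days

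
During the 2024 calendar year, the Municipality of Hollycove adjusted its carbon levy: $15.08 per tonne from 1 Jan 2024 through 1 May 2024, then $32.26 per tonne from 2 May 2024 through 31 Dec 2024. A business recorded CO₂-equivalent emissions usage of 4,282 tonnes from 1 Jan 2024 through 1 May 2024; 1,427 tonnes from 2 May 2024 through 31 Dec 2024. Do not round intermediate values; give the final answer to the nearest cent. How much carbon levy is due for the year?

$110,607.58

1 Jan – 1 May 2024: 4,282 tonnes at $15.08/tonne → $64,572.56
2 May – 31 Dec 2024: 1,427 tonnes at $32.26/tonne → $46,035.02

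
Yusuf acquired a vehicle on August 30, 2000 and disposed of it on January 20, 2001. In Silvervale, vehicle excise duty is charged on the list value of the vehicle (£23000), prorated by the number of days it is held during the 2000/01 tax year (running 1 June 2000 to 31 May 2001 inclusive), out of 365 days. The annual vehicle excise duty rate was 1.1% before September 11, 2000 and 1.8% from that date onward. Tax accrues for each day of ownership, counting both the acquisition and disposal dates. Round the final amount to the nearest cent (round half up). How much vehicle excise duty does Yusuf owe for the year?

£158.04

August 30 – September 10, 2000: 12 days at 1.1% → £23000 × 1.1% × 12/365 = £8.3178
September 11, 2000 – January 20, 2001: 132 days at 1.8% → £23000 × 1.8% × 132/365 = £149.7205
Total = £158.0384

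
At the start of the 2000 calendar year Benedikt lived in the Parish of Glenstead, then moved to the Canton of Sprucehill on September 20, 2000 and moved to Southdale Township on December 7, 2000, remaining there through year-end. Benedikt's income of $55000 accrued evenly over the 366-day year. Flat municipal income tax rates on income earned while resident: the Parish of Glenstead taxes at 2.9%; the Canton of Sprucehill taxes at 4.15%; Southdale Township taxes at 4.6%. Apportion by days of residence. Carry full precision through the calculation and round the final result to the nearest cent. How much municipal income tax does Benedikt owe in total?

$1805.38

The Parish of Glenstead, January 1 – September 19, 2000: 263 days → $55000 × 2.9% × 263/366 = $1146.1339
The Canton of Sprucehill, September 20 – December 6, 2000: 78 days → $55000 × 4.15% × 78/366 = $486.4344
Southdale Township, December 7 – December 31, 2000: 25 days → $55000 × 4.6% × 25/366 = $172.8142
Total = $1805.3825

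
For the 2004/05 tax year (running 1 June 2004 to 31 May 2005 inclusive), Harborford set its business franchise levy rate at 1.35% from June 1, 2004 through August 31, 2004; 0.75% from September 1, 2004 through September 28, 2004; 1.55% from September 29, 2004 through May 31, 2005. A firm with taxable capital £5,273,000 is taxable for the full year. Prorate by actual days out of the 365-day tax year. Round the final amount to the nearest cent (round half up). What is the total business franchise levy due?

June 1 – August 31, 2004: 92 days at 1.35% → £5,273,000 × 1.35% × 92/365 = £17,942.6466
September 1 – September 28, 2004: 28 days at 0.75% → £5,273,000 × 0.75% × 28/365 = £3,033.7808
September 29, 2004 – May 31, 2005: 245 days at 1.55% → £5,273,000 × 1.55% × 245/365 = £54,860.8699
Total = £75,837.2973

£75,837.30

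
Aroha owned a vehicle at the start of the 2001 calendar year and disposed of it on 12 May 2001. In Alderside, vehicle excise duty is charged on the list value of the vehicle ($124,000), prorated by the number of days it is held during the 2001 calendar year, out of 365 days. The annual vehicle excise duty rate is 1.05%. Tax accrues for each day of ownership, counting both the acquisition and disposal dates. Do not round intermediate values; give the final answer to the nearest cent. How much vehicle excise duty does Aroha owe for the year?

Days held (1 Jan – 12 May 2001): 132 out of 365
Tax = $124,000 × 1.05% × 132/365 = $470.8603

$470.86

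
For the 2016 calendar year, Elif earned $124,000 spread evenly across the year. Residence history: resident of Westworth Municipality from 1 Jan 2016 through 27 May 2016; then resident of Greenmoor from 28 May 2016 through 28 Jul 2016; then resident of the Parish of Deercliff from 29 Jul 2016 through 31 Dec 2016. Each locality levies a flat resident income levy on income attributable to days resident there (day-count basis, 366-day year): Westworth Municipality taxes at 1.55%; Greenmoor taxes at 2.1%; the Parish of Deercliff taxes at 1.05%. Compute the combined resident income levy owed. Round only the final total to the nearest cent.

Westworth Municipality, 1 Jan – 27 May 2016: 148 days → $124,000 × 1.55% × 148/366 = $777.2022
Greenmoor, 28 May – 28 Jul 2016: 62 days → $124,000 × 2.1% × 62/366 = $441.1148
The Parish of Deercliff, 29 Jul – 31 Dec 2016: 156 days → $124,000 × 1.05% × 156/366 = $554.9508
Total = $1,773.2678

$1,773.27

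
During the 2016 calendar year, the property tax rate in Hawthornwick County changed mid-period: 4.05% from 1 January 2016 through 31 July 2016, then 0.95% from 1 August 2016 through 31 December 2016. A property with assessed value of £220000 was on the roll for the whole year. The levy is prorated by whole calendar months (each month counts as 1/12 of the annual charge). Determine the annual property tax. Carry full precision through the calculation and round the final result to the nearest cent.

£6068.33

1 January – 31 July 2016: 7 months at 4.05% → £220000 × 4.05% × 7/12 = £5197.5000
1 August – 31 December 2016: 5 months at 0.95% → £220000 × 0.95% × 5/12 = £870.8333
Total = £6068.3333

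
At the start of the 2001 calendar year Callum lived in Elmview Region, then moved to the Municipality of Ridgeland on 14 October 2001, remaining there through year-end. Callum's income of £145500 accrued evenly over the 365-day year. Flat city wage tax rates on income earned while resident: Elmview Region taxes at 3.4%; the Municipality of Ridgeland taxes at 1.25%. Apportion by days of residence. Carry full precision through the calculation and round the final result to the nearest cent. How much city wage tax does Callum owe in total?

£4269.93

Elmview Region, 1 January – 13 October 2001: 286 days → £145500 × 3.4% × 286/365 = £3876.2795
The Municipality of Ridgeland, 14 October – 31 December 2001: 79 days → £145500 × 1.25% × 79/365 = £393.6473
Total = £4269.9267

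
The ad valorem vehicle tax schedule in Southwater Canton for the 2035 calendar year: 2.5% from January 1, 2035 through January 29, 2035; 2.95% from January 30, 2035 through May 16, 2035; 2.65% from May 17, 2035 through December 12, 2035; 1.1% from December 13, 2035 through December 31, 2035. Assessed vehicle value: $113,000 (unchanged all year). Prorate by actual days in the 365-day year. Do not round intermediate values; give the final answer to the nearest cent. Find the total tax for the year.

January 1 – January 29, 2035: 29 days at 2.5% → $113,000 × 2.5% × 29/365 = $224.4521
January 30 – May 16, 2035: 107 days at 2.95% → $113,000 × 2.95% × 107/365 = $977.2178
May 17 – December 12, 2035: 210 days at 2.65% → $113,000 × 2.65% × 210/365 = $1,722.8630
December 13 – December 31, 2035: 19 days at 1.1% → $113,000 × 1.1% × 19/365 = $64.7041
Total = $2,989.2370

$2,989.24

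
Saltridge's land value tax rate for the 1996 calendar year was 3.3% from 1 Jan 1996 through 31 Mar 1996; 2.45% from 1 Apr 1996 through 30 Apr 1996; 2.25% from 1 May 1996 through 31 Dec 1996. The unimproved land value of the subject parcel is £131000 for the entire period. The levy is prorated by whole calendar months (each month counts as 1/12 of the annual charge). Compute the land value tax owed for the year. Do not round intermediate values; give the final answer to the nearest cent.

£3313.21

1 Jan – 31 Mar 1996: 3 months at 3.3% → £131000 × 3.3% × 3/12 = £1080.7500
1 Apr – 30 Apr 1996: 1 month at 2.45% → £131000 × 2.45% × 1/12 = £267.4583
1 May – 31 Dec 1996: 8 months at 2.25% → £131000 × 2.25% × 8/12 = £1965.0000
Total = £3313.2083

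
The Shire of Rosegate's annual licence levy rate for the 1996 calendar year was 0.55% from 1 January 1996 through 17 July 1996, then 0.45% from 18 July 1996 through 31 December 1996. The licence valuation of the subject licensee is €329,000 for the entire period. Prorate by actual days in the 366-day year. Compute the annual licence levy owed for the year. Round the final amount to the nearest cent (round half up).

1 January – 17 July 1996: 199 days at 0.55% → €329,000 × 0.55% × 199/366 = €983.8538
18 July – 31 December 1996: 167 days at 0.45% → €329,000 × 0.45% × 167/366 = €675.5287
Total = €1,659.3825

€1,659.38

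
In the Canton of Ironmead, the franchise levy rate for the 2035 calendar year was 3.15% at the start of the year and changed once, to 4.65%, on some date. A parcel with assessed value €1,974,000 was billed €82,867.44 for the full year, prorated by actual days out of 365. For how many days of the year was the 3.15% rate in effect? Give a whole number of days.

Let d = days at the first rate; then 365 − d days at the second rate.
€1,974,000 × [3.15%·d + 4.65%·(365−d)] / 365 = €82,867.44
Solving gives d = 110, so the new rate took effect on 21 April 2035.

110 days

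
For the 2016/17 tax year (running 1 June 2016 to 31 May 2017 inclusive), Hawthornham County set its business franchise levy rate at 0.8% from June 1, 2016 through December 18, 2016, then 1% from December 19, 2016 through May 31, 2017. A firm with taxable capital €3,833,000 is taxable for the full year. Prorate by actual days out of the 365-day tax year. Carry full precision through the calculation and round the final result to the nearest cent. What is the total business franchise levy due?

June 1 – December 18, 2016: 201 days at 0.8% → €3,833,000 × 0.8% × 201/365 = €16,886.2027
December 19, 2016 – May 31, 2017: 164 days at 1% → €3,833,000 × 1% × 164/365 = €17,222.2466
Total = €34,108.4493

€34,108.45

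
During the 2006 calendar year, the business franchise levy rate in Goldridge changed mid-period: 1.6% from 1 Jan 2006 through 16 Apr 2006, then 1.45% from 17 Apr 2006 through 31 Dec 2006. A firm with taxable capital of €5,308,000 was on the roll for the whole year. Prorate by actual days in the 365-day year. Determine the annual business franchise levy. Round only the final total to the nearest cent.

1 Jan – 16 Apr 2006: 106 days at 1.6% → €5,308,000 × 1.6% × 106/365 = €24,664.0219
17 Apr – 31 Dec 2006: 259 days at 1.45% → €5,308,000 × 1.45% × 259/365 = €54,614.2301
Total = €79,278.2521

€79,278.25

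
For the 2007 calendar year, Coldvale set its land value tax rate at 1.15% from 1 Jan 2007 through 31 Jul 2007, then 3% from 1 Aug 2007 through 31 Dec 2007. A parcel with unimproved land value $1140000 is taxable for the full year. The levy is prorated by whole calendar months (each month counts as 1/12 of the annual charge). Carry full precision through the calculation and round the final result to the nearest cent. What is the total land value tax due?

1 Jan – 31 Jul 2007: 7 months at 1.15% → $1140000 × 1.15% × 7/12 = $7647.5000
1 Aug – 31 Dec 2007: 5 months at 3% → $1140000 × 3% × 5/12 = $14250.0000
Total = $21897.5000

$21897.50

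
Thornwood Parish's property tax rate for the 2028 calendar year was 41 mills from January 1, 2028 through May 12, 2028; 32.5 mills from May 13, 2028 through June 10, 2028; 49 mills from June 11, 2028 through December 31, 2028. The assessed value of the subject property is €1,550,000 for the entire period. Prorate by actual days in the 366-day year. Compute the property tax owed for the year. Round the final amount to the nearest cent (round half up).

January 1 – May 12, 2028: 133 days at 41 mills → €1,550,000 × 4.1% × 133/366 = €23,093.3060
May 13 – June 10, 2028: 29 days at 32.5 mills → €1,550,000 × 3.25% × 29/366 = €3,991.4617
June 11 – December 31, 2028: 204 days at 49 mills → €1,550,000 × 4.9% × 204/366 = €42,332.7869
Total = €69,417.5546

€69,417.55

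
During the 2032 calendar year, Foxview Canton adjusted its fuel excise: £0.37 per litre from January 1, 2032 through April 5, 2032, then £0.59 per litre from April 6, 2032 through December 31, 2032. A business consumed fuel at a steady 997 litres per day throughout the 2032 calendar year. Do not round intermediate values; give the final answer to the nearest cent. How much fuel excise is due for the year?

January 1 – April 5, 2032: 96 days × 997 litres/day = 95,712 litres at £0.37/litre → £35,413.44
April 6 – December 31, 2032: 270 days × 997 litres/day = 269,190 litres at £0.59/litre → £158,822.10

£194,235.54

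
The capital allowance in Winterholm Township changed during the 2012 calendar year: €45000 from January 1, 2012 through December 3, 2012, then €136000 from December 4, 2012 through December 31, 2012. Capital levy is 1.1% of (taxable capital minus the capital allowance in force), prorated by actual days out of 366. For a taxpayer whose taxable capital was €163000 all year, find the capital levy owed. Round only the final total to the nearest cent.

€1221.42

January 1 – December 3, 2012: 338 days, exemption €45000 → (€163000 − €45000) × 1.1% × 338/366 = €1198.6995
December 4 – December 31, 2012: 28 days, exemption €136000 → (€163000 − €136000) × 1.1% × 28/366 = €22.7213
Total = €1221.4208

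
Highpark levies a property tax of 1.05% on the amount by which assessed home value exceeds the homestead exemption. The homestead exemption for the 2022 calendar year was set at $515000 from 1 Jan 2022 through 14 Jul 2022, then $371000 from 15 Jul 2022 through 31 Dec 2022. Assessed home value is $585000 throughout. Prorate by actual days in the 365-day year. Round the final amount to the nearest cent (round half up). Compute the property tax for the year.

1 Jan – 14 Jul 2022: 195 days, exemption $515000 → ($585000 − $515000) × 1.05% × 195/365 = $392.6712
15 Jul – 31 Dec 2022: 170 days, exemption $371000 → ($585000 − $371000) × 1.05% × 170/365 = $1046.5479
Total = $1439.2192

$1439.22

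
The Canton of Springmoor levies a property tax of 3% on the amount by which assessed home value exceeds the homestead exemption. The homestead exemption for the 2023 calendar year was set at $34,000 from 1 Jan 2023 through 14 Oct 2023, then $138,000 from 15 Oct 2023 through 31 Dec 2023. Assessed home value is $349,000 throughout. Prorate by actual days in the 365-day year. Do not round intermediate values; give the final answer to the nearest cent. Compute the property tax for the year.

$8,783.26

1 Jan – 14 Oct 2023: 287 days, exemption $34,000 → ($349,000 − $34,000) × 3% × 287/365 = $7,430.5479
15 Oct – 31 Dec 2023: 78 days, exemption $138,000 → ($349,000 − $138,000) × 3% × 78/365 = $1,352.7123
Total = $8,783.2603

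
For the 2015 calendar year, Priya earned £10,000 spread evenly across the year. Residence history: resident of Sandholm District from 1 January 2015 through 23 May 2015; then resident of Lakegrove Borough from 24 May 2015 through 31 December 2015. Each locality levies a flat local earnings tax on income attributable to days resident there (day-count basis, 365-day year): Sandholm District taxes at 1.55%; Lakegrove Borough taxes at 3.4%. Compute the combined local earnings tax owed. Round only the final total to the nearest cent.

Sandholm District, 1 January – 23 May 2015: 143 days → £10,000 × 1.55% × 143/365 = £60.7260
Lakegrove Borough, 24 May – 31 December 2015: 222 days → £10,000 × 3.4% × 222/365 = £206.7945
Total = £267.5205

£267.52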